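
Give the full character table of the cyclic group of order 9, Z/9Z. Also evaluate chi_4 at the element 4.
Character table of Z/9Z (irreps indexed chi_0,...,chi_8 with chi_k(m) = zeta_9^(k*m), zeta_9 = exp(2*pi*i/9)):
  irrep \ class  {0} (size 1)  {1} (size 1)    {2} (size 1)    {3} (size 1)    {4} (size 1)    {5} (size 1)    {6} (size 1)    {7} (size 1)    {8} (size 1)  
  chi_0          1             1               1               1               1               1               1               1               1             
  chi_1          1             exp(2*I*pi/9)   exp(4*I*pi/9)   exp(2*I*pi/3)   exp(8*I*pi/9)   exp(-8*I*pi/9)  exp(-2*I*pi/3)  exp(-4*I*pi/9)  exp(-2*I*pi/9)
  chi_2          1             exp(4*I*pi/9)   exp(8*I*pi/9)   exp(-2*I*pi/3)  exp(-2*I*pi/9)  exp(2*I*pi/9)   exp(2*I*pi/3)   exp(-8*I*pi/9)  exp(-4*I*pi/9)
  chi_3          1             exp(2*I*pi/3)   exp(-2*I*pi/3)  1               exp(2*I*pi/3)   exp(-2*I*pi/3)  1               exp(2*I*pi/3)   exp(-2*I*pi/3)
  chi_4          1             exp(8*I*pi/9)   exp(-2*I*pi/9)  exp(2*I*pi/3)   exp(-4*I*pi/9)  exp(4*I*pi/9)   exp(-2*I*pi/3)  exp(2*I*pi/9)   exp(-8*I*pi/9)
  chi_5          1             exp(-8*I*pi/9)  exp(2*I*pi/9)   exp(-2*I*pi/3)  exp(4*I*pi/9)   exp(-4*I*pi/9)  exp(2*I*pi/3)   exp(-2*I*pi/9)  exp(8*I*pi/9) 
  chi_6          1             exp(-2*I*pi/3)  exp(2*I*pi/3)   1               exp(-2*I*pi/3)  exp(2*I*pi/3)   1               exp(-2*I*pi/3)  exp(2*I*pi/3) 
  chi_7          1             exp(-4*I*pi/9)  exp(-8*I*pi/9)  exp(2*I*pi/3)   exp(2*I*pi/9)   exp(-2*I*pi/9)  exp(-2*I*pi/3)  exp(8*I*pi/9)   exp(4*I*pi/9) 
  chi_8          1             exp(-2*I*pi/9)  exp(-4*I*pi/9)  exp(-2*I*pi/3)  exp(-8*I*pi/9)  exp(8*I*pi/9)   exp(2*I*pi/3)   exp(4*I*pi/9)   exp(2*I*pi/9) 

Spot check: chi_4(4) = zeta_9^(4*4) = zeta_9^16 = exp(-4*I*pi/9).

Derivation: Z/9Z is abelian, so all 9 irreducible complex representations are 1-dimensional. They are given by chi_k(m) = zeta_9^(k*m) for k = 0,...,8. Row orthogonality: sum_m chi_k(m) conj(chi_l(m)) = 9 * [k = l].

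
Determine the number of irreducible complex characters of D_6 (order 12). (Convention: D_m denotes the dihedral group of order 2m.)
6

Reasoning: The number of irreducible complex representations of a finite group equals its number of conjugacy classes. D_6 has 6 conjugacy classes (n/2 + 3 for n even), so D_6 (order 12) has exactly 6 irreducible complex representations.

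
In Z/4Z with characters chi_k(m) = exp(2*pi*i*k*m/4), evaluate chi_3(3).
chi_3(3) = zeta_4^9 = I

chi_3(3) = zeta_4^(3*3) = zeta_4^9. Since zeta_4^4 = 1, this equals zeta_4^1 = exp(2*pi*i*1/4) = I.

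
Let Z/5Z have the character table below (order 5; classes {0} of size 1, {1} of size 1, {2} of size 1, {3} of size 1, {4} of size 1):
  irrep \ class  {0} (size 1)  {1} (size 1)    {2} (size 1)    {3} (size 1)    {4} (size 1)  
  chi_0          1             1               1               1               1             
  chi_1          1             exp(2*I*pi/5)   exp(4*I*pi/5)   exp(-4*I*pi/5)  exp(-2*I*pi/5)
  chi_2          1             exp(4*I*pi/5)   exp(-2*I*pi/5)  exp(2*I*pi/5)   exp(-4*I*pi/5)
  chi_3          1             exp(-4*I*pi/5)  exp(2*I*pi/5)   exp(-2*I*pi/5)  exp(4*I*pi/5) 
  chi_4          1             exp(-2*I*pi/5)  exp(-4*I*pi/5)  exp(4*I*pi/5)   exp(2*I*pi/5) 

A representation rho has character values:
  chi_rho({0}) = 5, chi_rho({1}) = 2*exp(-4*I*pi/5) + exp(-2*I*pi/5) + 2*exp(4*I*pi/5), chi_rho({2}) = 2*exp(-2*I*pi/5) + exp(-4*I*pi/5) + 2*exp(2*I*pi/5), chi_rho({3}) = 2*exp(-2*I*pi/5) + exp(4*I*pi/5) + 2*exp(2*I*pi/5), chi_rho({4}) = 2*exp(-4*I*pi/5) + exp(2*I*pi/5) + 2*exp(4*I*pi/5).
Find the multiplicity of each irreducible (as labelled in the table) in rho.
Multiplicities: chi_0: 0, chi_1: 0, chi_2: 2, chi_3: 2, chi_4: 1.

Reasoning: Use <chi_rho, chi> = (1/|G|) sum_C |C| * chi_rho(C) * conj(chi(C)) with |G| = 5 for each irreducible chi in the table:
  <chi_rho, chi_0> = (1/5)[1*(5)*conj(1) + 1*(2*exp(-4*I*pi/5) + exp(-2*I*pi/5) + 2*exp(4*I*pi/5))*conj(1) + 1*(2*exp(-2*I*pi/5) + exp(-4*I*pi/5) + 2*exp(2*I*pi/5))*conj(1) + 1*(2*exp(-2*I*pi/5) + exp(4*I*pi/5) + 2*exp(2*I*pi/5))*conj(1) + 1*(2*exp(-4*I*pi/5) + exp(2*I*pi/5) + 2*exp(4*I*pi/5))*conj(1)]
      = (1/5)[(5) + (2*exp(-4*I*pi/5) + exp(-2*I*pi/5) + 2*exp(4*I*pi/5)) + (2*exp(-2*I*pi/5) + exp(-4*I*pi/5) + 2*exp(2*I*pi/5)) + (2*exp(-2*I*pi/5) + exp(4*I*pi/5) + 2*exp(2*I*pi/5)) + (2*exp(-4*I*pi/5) + exp(2*I*pi/5) + 2*exp(4*I*pi/5))] = 0/5 = 0
  <chi_rho, chi_1> = (1/5)[1*(5)*conj(1) + 1*(2*exp(-4*I*pi/5) + exp(-2*I*pi/5) + 2*exp(4*I*pi/5))*conj(exp(2*I*pi/5)) + 1*(2*exp(-2*I*pi/5) + exp(-4*I*pi/5) + 2*exp(2*I*pi/5))*conj(exp(4*I*pi/5)) + 1*(2*exp(-2*I*pi/5) + exp(4*I*pi/5) + 2*exp(2*I*pi/5))*conj(exp(-4*I*pi/5)) + 1*(2*exp(-4*I*pi/5) + exp(2*I*pi/5) + 2*exp(4*I*pi/5))*conj(exp(-2*I*pi/5))]
      = (1/5)[(5) + (exp(-4*I*pi/5) + 2*exp(4*I*pi/5) + 2*exp(2*I*pi/5)) + (2*exp(-2*I*pi/5) + exp(2*I*pi/5) + 2*exp(4*I*pi/5)) + (2*exp(-4*I*pi/5) + exp(-2*I*pi/5) + 2*exp(2*I*pi/5)) + (2*exp(-2*I*pi/5) + 2*exp(-4*I*pi/5) + exp(4*I*pi/5))] = 0/5 = 0
  <chi_rho, chi_2> = (1/5)[1*(5)*conj(1) + 1*(2*exp(-4*I*pi/5) + exp(-2*I*pi/5) + 2*exp(4*I*pi/5))*conj(exp(4*I*pi/5)) + 1*(2*exp(-2*I*pi/5) + exp(-4*I*pi/5) + 2*exp(2*I*pi/5))*conj(exp(-2*I*pi/5)) + 1*(2*exp(-2*I*pi/5) + exp(4*I*pi/5) + 2*exp(2*I*pi/5))*conj(exp(2*I*pi/5)) + 1*(2*exp(-4*I*pi/5) + exp(2*I*pi/5) + 2*exp(4*I*pi/5))*conj(exp(-4*I*pi/5))]
      = (1/5)[(5) + (2 + exp(4*I*pi/5) + 2*exp(2*I*pi/5)) + (2 + exp(-2*I*pi/5) + 2*exp(4*I*pi/5)) + (2 + 2*exp(-4*I*pi/5) + exp(2*I*pi/5)) + (2 + 2*exp(-2*I*pi/5) + exp(-4*I*pi/5))] = 10/5 = 2
  <chi_rho, chi_3> = (1/5)[1*(5)*conj(1) + 1*(2*exp(-4*I*pi/5) + exp(-2*I*pi/5) + 2*exp(4*I*pi/5))*conj(exp(-4*I*pi/5)) + 1*(2*exp(-2*I*pi/5) + exp(-4*I*pi/5) + 2*exp(2*I*pi/5))*conj(exp(2*I*pi/5)) + 1*(2*exp(-2*I*pi/5) + exp(4*I*pi/5) + 2*exp(2*I*pi/5))*conj(exp(-2*I*pi/5)) + 1*(2*exp(-4*I*pi/5) + exp(2*I*pi/5) + 2*exp(4*I*pi/5))*conj(exp(4*I*pi/5))]
      = (1/5)[(5) + (2 + 2*exp(-2*I*pi/5) + exp(2*I*pi/5)) + (2 + 2*exp(-4*I*pi/5) + exp(4*I*pi/5)) + (2 + exp(-4*I*pi/5) + 2*exp(4*I*pi/5)) + (2 + exp(-2*I*pi/5) + 2*exp(2*I*pi/5))] = 10/5 = 2
  <chi_rho, chi_4> = (1/5)[1*(5)*conj(1) + 1*(2*exp(-4*I*pi/5) + exp(-2*I*pi/5) + 2*exp(4*I*pi/5))*conj(exp(-2*I*pi/5)) + 1*(2*exp(-2*I*pi/5) + exp(-4*I*pi/5) + 2*exp(2*I*pi/5))*conj(exp(-4*I*pi/5)) + 1*(2*exp(-2*I*pi/5) + exp(4*I*pi/5) + 2*exp(2*I*pi/5))*conj(exp(4*I*pi/5)) + 1*(2*exp(-4*I*pi/5) + exp(2*I*pi/5) + 2*exp(4*I*pi/5))*conj(exp(2*I*pi/5))]
      = (1/5)[(5) + (1 + 2*exp(-2*I*pi/5) + 2*exp(-4*I*pi/5)) + (1 + 2*exp(-4*I*pi/5) + 2*exp(2*I*pi/5)) + (1 + 2*exp(-2*I*pi/5) + 2*exp(4*I*pi/5)) + (1 + 2*exp(4*I*pi/5) + 2*exp(2*I*pi/5))] = 5/5 = 1
(Exp terms are combined using exp(i*s)*conj(exp(i*t)) = exp(i*(s-t)), and sums of them are collapsed using the identity that for every m > 1 the m distinct m-th roots of unity sum to 0, e.g. 1 + exp(2*I*pi/3) + exp(-2*I*pi/3) = 0.)
Dimension check: dim(rho) = sum (mult * dim) = 0*1 + 0*1 + 2*1 + 2*1 + 1*1 = 5 = chi_rho(e) = 5.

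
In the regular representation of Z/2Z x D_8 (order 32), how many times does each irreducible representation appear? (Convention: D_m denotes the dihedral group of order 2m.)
Each irreducible V_i of dimension d_i appears with multiplicity d_i, i.e. rho_reg = (direct sum over all irreducibles V_i) d_i V_i. The irreducible dimensions for Z/2Z x D_8 are 1, 1, 1, 1, 1, 1, 1, 1, 2, 2, 2, 2, 2, 2: 8 irreducibles of dimension 1, each with multiplicity 1; 6 irreducibles of dimension 2, each with multiplicity 2. Total dimension 8*1*1 + 6*2*2 = 32 = |G|.

Proof sketch: General theorem: in the regular representation of a finite group G, each irreducible appears with multiplicity equal to its dimension. Check: dim(rho_reg) = sum d_i^2 = 1 + 1 + 1 + 1 + 1 + 1 + 1 + 1 + 4 + 4 + 4 + 4 + 4 + 4 = 32 = |G|.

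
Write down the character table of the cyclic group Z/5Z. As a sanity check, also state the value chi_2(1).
Character table of Z/5Z (irreps indexed chi_0,...,chi_4 with chi_k(m) = zeta_5^(k*m), zeta_5 = exp(2*pi*i/5)):
  irrep \ class  {0} (size 1)  {1} (size 1)    {2} (size 1)    {3} (size 1)    {4} (size 1)  
  chi_0          1             1               1               1               1             
  chi_1          1             exp(2*I*pi/5)   exp(4*I*pi/5)   exp(-4*I*pi/5)  exp(-2*I*pi/5)
  chi_2          1             exp(4*I*pi/5)   exp(-2*I*pi/5)  exp(2*I*pi/5)   exp(-4*I*pi/5)
  chi_3          1             exp(-4*I*pi/5)  exp(2*I*pi/5)   exp(-2*I*pi/5)  exp(4*I*pi/5) 
  chi_4          1             exp(-2*I*pi/5)  exp(-4*I*pi/5)  exp(4*I*pi/5)   exp(2*I*pi/5) 

Spot check: chi_2(1) = zeta_5^(2*1) = zeta_5^2 = exp(4*I*pi/5).

Argument: Z/5Z is abelian, so all 5 irreducible complex representations are 1-dimensional. They are given by chi_k(m) = zeta_5^(k*m) for k = 0,...,4. Row orthogonality: sum_m chi_k(m) conj(chi_l(m)) = 5 * [k = l].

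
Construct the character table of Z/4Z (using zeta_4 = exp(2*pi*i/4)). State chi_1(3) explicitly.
Character table of Z/4Z (irreps indexed chi_0,...,chi_3 with chi_k(m) = zeta_4^(k*m), zeta_4 = exp(2*pi*i/4)):
  irrep \ class  {0} (size 1)  {1} (size 1)  {2} (size 1)  {3} (size 1)
  chi_0          1             1             1             1           
  chi_1          1             I             -1            -I          
  chi_2          1             -1            1             -1          
  chi_3          1             -I            -1            I           

Spot check: chi_1(3) = zeta_4^(1*3) = zeta_4^3 = -I.

Derivation: Z/4Z is abelian, so all 4 irreducible complex representations are 1-dimensional. They are given by chi_k(m) = zeta_4^(k*m) for k = 0,...,3. Row orthogonality: sum_m chi_k(m) conj(chi_l(m)) = 4 * [k = l].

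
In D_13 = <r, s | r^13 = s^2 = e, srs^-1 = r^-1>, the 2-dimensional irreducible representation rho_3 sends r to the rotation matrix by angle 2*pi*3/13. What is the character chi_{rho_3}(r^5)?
chi_{rho_3}(r^5) = 2*cos(2*pi*3*5/13) = 2*cos(30*pi/13)

Justification: rho_3(r^5) is rotation by angle 2*pi*3*5/13, whose trace is 2*cos(2*pi*3*5/13) = 2*cos(30*pi/13).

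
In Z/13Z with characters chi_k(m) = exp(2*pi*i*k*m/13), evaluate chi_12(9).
chi_12(9) = zeta_13^108 = exp(8*I*pi/13)

chi_12(9) = zeta_13^(12*9) = zeta_13^108. Since zeta_13^13 = 1, this equals zeta_13^4 = exp(2*pi*i*4/13) = exp(8*I*pi/13).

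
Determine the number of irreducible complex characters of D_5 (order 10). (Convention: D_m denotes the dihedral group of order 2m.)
4

Derivation: The number of irreducible complex representations of a finite group equals its number of conjugacy classes. D_5 has 4 conjugacy classes ((n+3)/2 for n odd), so D_5 (order 10) has exactly 4 irreducible complex representations.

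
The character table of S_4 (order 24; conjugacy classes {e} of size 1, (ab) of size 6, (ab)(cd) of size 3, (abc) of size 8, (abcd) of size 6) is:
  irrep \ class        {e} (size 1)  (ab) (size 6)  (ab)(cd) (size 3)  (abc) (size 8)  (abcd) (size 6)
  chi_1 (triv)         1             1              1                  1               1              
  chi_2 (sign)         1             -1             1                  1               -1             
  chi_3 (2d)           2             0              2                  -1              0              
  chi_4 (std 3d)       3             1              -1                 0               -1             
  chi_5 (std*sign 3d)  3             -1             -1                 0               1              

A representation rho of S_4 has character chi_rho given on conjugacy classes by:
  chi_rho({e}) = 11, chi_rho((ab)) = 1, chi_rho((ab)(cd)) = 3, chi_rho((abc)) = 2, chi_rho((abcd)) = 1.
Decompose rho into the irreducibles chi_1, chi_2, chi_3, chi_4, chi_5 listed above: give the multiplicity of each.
Multiplicities: chi_1: 2, chi_2: 1, chi_3: 1, chi_4: 1, chi_5: 1.

Details: Use <chi_rho, chi> = (1/|G|) sum_C |C| * chi_rho(C) * conj(chi(C)) with |G| = 24 for each irreducible chi in the table:
  <chi_rho, chi_1> = (1/24)[1*(11)*conj(1) + 6*(1)*conj(1) + 3*(3)*conj(1) + 8*(2)*conj(1) + 6*(1)*conj(1)]
      = (1/24)[(11) + (6) + (9) + (16) + (6)] = 48/24 = 2
  <chi_rho, chi_2> = (1/24)[1*(11)*conj(1) + 6*(1)*conj(-1) + 3*(3)*conj(1) + 8*(2)*conj(1) + 6*(1)*conj(-1)]
      = (1/24)[(11) + (-6) + (9) + (16) + (-6)] = 24/24 = 1
  <chi_rho, chi_3> = (1/24)[1*(11)*conj(2) + 6*(1)*conj(0) + 3*(3)*conj(2) + 8*(2)*conj(-1) + 6*(1)*conj(0)]
      = (1/24)[(22) + (0) + (18) + (-16) + (0)] = 24/24 = 1
  <chi_rho, chi_4> = (1/24)[1*(11)*conj(3) + 6*(1)*conj(1) + 3*(3)*conj(-1) + 8*(2)*conj(0) + 6*(1)*conj(-1)]
      = (1/24)[(33) + (6) + (-9) + (0) + (-6)] = 24/24 = 1
  <chi_rho, chi_5> = (1/24)[1*(11)*conj(3) + 6*(1)*conj(-1) + 3*(3)*conj(-1) + 8*(2)*conj(0) + 6*(1)*conj(1)]
      = (1/24)[(33) + (-6) + (-9) + (0) + (6)] = 24/24 = 1
Dimension check: dim(rho) = sum (mult * dim) = 2*1 + 1*1 + 1*2 + 1*3 + 1*3 = 11 = chi_rho(e) = 11.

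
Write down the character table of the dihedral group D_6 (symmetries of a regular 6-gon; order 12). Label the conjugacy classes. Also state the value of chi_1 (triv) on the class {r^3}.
Conjugacy classes: {e} of size 1, {r^3} of size 1, {r^1, r^5} of size 2, {r^2, r^4} of size 2, {s, sr^2, ...} of size 3, {sr, sr^3, ...} of size 3.
Character table:
  irrep \ class              {e} (size 1)  {r^3} (size 1)  {r^1, r^5} (size 2)  {r^2, r^4} (size 2)  {s, sr^2, ...} (size 3)  {sr, sr^3, ...} (size 3)
  chi_1 (triv)               1             1               1                    1                    1                        1                       
  chi_2 (sign: r->1, s->-1)  1             1               1                    1                    -1                       -1                      
  chi_3 (r->-1, s->1)        1             -1              -1                   1                    1                        -1                      
  chi_4 (r->-1, s->-1)       1             -1              -1                   1                    -1                       1                       
  chi_5 (2d, j=1)            2             -2              1                    -1                   0                        0                       
  chi_6 (2d, j=2)            2             2               -1                   -1                   0                        0                       

Spot check: chi_1 (triv) on {r^3} = 1.

Justification: D_6 has order 2*6 = 12 with 6 conjugacy classes, hence 6 irreducibles. Sum of squared dims 1 + 1 + 1 + 1 + 4 + 4 = 12 = |G|. Linear characters come from the abelianisation; the 2-dimensional irreps have character r^k -> 2*cos(2*pi*j*k/6), reflections -> 0.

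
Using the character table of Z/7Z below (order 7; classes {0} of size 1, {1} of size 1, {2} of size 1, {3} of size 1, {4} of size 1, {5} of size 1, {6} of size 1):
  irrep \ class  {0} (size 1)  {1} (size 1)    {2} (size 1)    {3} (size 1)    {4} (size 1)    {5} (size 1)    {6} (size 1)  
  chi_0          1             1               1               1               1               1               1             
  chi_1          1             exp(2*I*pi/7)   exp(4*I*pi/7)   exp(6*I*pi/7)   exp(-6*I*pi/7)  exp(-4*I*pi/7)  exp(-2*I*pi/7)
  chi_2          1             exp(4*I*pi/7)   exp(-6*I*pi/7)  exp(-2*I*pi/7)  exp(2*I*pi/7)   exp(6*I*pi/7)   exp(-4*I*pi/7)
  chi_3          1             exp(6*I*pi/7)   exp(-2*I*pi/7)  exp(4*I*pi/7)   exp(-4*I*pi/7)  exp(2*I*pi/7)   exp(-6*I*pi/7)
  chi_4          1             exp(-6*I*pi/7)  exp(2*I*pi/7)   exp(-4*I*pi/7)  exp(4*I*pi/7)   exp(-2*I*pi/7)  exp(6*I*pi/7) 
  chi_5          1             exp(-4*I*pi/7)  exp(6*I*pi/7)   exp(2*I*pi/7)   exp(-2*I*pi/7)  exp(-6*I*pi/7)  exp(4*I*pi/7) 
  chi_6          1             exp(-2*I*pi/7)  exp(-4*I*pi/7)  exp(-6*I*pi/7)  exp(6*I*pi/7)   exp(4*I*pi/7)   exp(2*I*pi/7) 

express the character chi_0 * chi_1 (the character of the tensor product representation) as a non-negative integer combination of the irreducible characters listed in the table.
chi_0 tensor chi_1 = chi_1 (all other irreducibles have multiplicity 0).

Argument: The character of a tensor product is the pointwise product (chi_0 * chi_1)(C) = chi_0(C) * chi_1(C):
  {0}: (1)*(1), {1}: (1)*(exp(2*I*pi/7)), {2}: (1)*(exp(4*I*pi/7)), {3}: (1)*(exp(6*I*pi/7)), {4}: (1)*(exp(-6*I*pi/7)), {5}: (1)*(exp(-4*I*pi/7)), {6}: (1)*(exp(-2*I*pi/7))
so (chi_0 * chi_1) takes values
  {0} -> 1, {1} -> exp(2*I*pi/7), {2} -> exp(4*I*pi/7), {3} -> exp(6*I*pi/7), {4} -> exp(-6*I*pi/7), {5} -> exp(-4*I*pi/7), {6} -> exp(-2*I*pi/7).
Now take the inner product of this character with each irreducible chi from the table, <chi_0*chi_1, chi> = (1/7) sum_C |C| (chi_0*chi_1)(C) conj(chi(C)):
  <chi_0*chi_1, chi_0> = (1/7)[1*(1)*conj(1) + 1*(exp(2*I*pi/7))*conj(1) + 1*(exp(4*I*pi/7))*conj(1) + 1*(exp(6*I*pi/7))*conj(1) + 1*(exp(-6*I*pi/7))*conj(1) + 1*(exp(-4*I*pi/7))*conj(1) + 1*(exp(-2*I*pi/7))*conj(1)]
      = (1/7)[(1) + (exp(2*I*pi/7)) + (exp(4*I*pi/7)) + (exp(6*I*pi/7)) + (exp(-6*I*pi/7)) + (exp(-4*I*pi/7)) + (exp(-2*I*pi/7))] = 0/7 = 0
  <chi_0*chi_1, chi_1> = (1/7)[1*(1)*conj(1) + 1*(exp(2*I*pi/7))*conj(exp(2*I*pi/7)) + 1*(exp(4*I*pi/7))*conj(exp(4*I*pi/7)) + 1*(exp(6*I*pi/7))*conj(exp(6*I*pi/7)) + 1*(exp(-6*I*pi/7))*conj(exp(-6*I*pi/7)) + 1*(exp(-4*I*pi/7))*conj(exp(-4*I*pi/7)) + 1*(exp(-2*I*pi/7))*conj(exp(-2*I*pi/7))]
      = (1/7)[(1) + (1) + (1) + (1) + (1) + (1) + (1)] = 7/7 = 1
  <chi_0*chi_1, chi_2> = (1/7)[1*(1)*conj(1) + 1*(exp(2*I*pi/7))*conj(exp(4*I*pi/7)) + 1*(exp(4*I*pi/7))*conj(exp(-6*I*pi/7)) + 1*(exp(6*I*pi/7))*conj(exp(-2*I*pi/7)) + 1*(exp(-6*I*pi/7))*conj(exp(2*I*pi/7)) + 1*(exp(-4*I*pi/7))*conj(exp(6*I*pi/7)) + 1*(exp(-2*I*pi/7))*conj(exp(-4*I*pi/7))]
      = (1/7)[(1) + (exp(-2*I*pi/7)) + (exp(-4*I*pi/7)) + (exp(-6*I*pi/7)) + (exp(6*I*pi/7)) + (exp(4*I*pi/7)) + (exp(2*I*pi/7))] = 0/7 = 0
  <chi_0*chi_1, chi_3> = (1/7)[1*(1)*conj(1) + 1*(exp(2*I*pi/7))*conj(exp(6*I*pi/7)) + 1*(exp(4*I*pi/7))*conj(exp(-2*I*pi/7)) + 1*(exp(6*I*pi/7))*conj(exp(4*I*pi/7)) + 1*(exp(-6*I*pi/7))*conj(exp(-4*I*pi/7)) + 1*(exp(-4*I*pi/7))*conj(exp(2*I*pi/7)) + 1*(exp(-2*I*pi/7))*conj(exp(-6*I*pi/7))]
      = (1/7)[(1) + (exp(-4*I*pi/7)) + (exp(6*I*pi/7)) + (exp(2*I*pi/7)) + (exp(-2*I*pi/7)) + (exp(-6*I*pi/7)) + (exp(4*I*pi/7))] = 0/7 = 0
  <chi_0*chi_1, chi_4> = (1/7)[1*(1)*conj(1) + 1*(exp(2*I*pi/7))*conj(exp(-6*I*pi/7)) + 1*(exp(4*I*pi/7))*conj(exp(2*I*pi/7)) + 1*(exp(6*I*pi/7))*conj(exp(-4*I*pi/7)) + 1*(exp(-6*I*pi/7))*conj(exp(4*I*pi/7)) + 1*(exp(-4*I*pi/7))*conj(exp(-2*I*pi/7)) + 1*(exp(-2*I*pi/7))*conj(exp(6*I*pi/7))]
      = (1/7)[(1) + (exp(-6*I*pi/7)) + (exp(2*I*pi/7)) + (exp(-4*I*pi/7)) + (exp(4*I*pi/7)) + (exp(-2*I*pi/7)) + (exp(6*I*pi/7))] = 0/7 = 0
  <chi_0*chi_1, chi_5> = (1/7)[1*(1)*conj(1) + 1*(exp(2*I*pi/7))*conj(exp(-4*I*pi/7)) + 1*(exp(4*I*pi/7))*conj(exp(6*I*pi/7)) + 1*(exp(6*I*pi/7))*conj(exp(2*I*pi/7)) + 1*(exp(-6*I*pi/7))*conj(exp(-2*I*pi/7)) + 1*(exp(-4*I*pi/7))*conj(exp(-6*I*pi/7)) + 1*(exp(-2*I*pi/7))*conj(exp(4*I*pi/7))]
      = (1/7)[(1) + (exp(6*I*pi/7)) + (exp(-2*I*pi/7)) + (exp(4*I*pi/7)) + (exp(-4*I*pi/7)) + (exp(2*I*pi/7)) + (exp(-6*I*pi/7))] = 0/7 = 0
  <chi_0*chi_1, chi_6> = (1/7)[1*(1)*conj(1) + 1*(exp(2*I*pi/7))*conj(exp(-2*I*pi/7)) + 1*(exp(4*I*pi/7))*conj(exp(-4*I*pi/7)) + 1*(exp(6*I*pi/7))*conj(exp(-6*I*pi/7)) + 1*(exp(-6*I*pi/7))*conj(exp(6*I*pi/7)) + 1*(exp(-4*I*pi/7))*conj(exp(4*I*pi/7)) + 1*(exp(-2*I*pi/7))*conj(exp(2*I*pi/7))]
      = (1/7)[(1) + (exp(4*I*pi/7)) + (exp(-6*I*pi/7)) + (exp(-2*I*pi/7)) + (exp(2*I*pi/7)) + (exp(6*I*pi/7)) + (exp(-4*I*pi/7))] = 0/7 = 0
(Exp terms are combined using exp(i*s)*conj(exp(i*t)) = exp(i*(s-t)), and sums of them are collapsed using the identity that for every m > 1 the m distinct m-th roots of unity sum to 0, e.g. 1 + exp(2*I*pi/3) + exp(-2*I*pi/3) = 0.)
Hence the multiplicities are chi_1: 1. Dimension check: dim(chi_0)*dim(chi_1) = 1*1 = 1 and sum (mult * dim) = 1*1 = 1.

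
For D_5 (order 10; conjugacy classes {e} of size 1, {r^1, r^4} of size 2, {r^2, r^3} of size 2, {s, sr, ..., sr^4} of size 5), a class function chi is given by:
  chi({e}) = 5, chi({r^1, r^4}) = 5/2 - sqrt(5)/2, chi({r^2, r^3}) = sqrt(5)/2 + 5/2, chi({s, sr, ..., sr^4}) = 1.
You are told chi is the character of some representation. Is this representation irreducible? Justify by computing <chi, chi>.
Not irreducible (reducible): <chi, chi> = 6 > 1.

Justification: <chi, chi> = (1/|G|) sum_C |C| * |chi(C)|^2 = (1/10)[1*|5|^2 + 2*|5/2 - sqrt(5)/2|^2 + 2*|sqrt(5)/2 + 5/2|^2 + 5*|1|^2]
  = (1/10)[(25) + (15 - 5*sqrt(5)) + (5*sqrt(5) + 15) + (5)] = 60/10 = 6.
A character is irreducible iff <chi, chi> = 1, so this representation is reducible.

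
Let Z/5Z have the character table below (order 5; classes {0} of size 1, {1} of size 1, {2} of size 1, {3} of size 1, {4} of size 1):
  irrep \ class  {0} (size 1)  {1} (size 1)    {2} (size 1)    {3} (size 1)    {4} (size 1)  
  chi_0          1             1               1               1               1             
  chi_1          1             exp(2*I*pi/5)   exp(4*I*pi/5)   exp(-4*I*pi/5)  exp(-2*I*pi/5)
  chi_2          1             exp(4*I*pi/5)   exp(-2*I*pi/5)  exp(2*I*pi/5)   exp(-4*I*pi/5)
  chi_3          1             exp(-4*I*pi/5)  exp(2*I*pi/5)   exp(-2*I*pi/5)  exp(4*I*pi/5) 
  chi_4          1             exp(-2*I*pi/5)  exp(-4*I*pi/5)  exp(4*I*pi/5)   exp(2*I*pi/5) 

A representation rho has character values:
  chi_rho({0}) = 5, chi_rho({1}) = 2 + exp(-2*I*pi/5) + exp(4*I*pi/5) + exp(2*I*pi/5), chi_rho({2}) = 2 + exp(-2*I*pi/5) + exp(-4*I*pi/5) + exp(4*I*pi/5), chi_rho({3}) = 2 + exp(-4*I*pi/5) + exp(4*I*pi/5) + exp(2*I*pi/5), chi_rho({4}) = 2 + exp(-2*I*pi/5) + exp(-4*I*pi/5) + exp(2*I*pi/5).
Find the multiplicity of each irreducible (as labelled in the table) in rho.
Multiplicities: chi_0: 2, chi_1: 1, chi_2: 1, chi_3: 0, chi_4: 1.

Justification: Use <chi_rho, chi> = (1/|G|) sum_C |C| * chi_rho(C) * conj(chi(C)) with |G| = 5 for each irreducible chi in the table:
  <chi_rho, chi_0> = (1/5)[1*(5)*conj(1) + 1*(2 + exp(-2*I*pi/5) + exp(4*I*pi/5) + exp(2*I*pi/5))*conj(1) + 1*(2 + exp(-2*I*pi/5) + exp(-4*I*pi/5) + exp(4*I*pi/5))*conj(1) + 1*(2 + exp(-4*I*pi/5) + exp(4*I*pi/5) + exp(2*I*pi/5))*conj(1) + 1*(2 + exp(-2*I*pi/5) + exp(-4*I*pi/5) + exp(2*I*pi/5))*conj(1)]
      = (1/5)[(5) + (2 + exp(-2*I*pi/5) + exp(4*I*pi/5) + exp(2*I*pi/5)) + (2 + exp(-2*I*pi/5) + exp(-4*I*pi/5) + exp(4*I*pi/5)) + (2 + exp(-4*I*pi/5) + exp(4*I*pi/5) + exp(2*I*pi/5)) + (2 + exp(-2*I*pi/5) + exp(-4*I*pi/5) + exp(2*I*pi/5))] = 10/5 = 2
  <chi_rho, chi_1> = (1/5)[1*(5)*conj(1) + 1*(2 + exp(-2*I*pi/5) + exp(4*I*pi/5) + exp(2*I*pi/5))*conj(exp(2*I*pi/5)) + 1*(2 + exp(-2*I*pi/5) + exp(-4*I*pi/5) + exp(4*I*pi/5))*conj(exp(4*I*pi/5)) + 1*(2 + exp(-4*I*pi/5) + exp(4*I*pi/5) + exp(2*I*pi/5))*conj(exp(-4*I*pi/5)) + 1*(2 + exp(-2*I*pi/5) + exp(-4*I*pi/5) + exp(2*I*pi/5))*conj(exp(-2*I*pi/5))]
      = (1/5)[(5) + (1 + 2*exp(-2*I*pi/5) + exp(-4*I*pi/5) + exp(2*I*pi/5)) + (1 + 2*exp(-4*I*pi/5) + exp(4*I*pi/5) + exp(2*I*pi/5)) + (1 + exp(-2*I*pi/5) + exp(-4*I*pi/5) + 2*exp(4*I*pi/5)) + (1 + exp(-2*I*pi/5) + exp(4*I*pi/5) + 2*exp(2*I*pi/5))] = 5/5 = 1
  <chi_rho, chi_2> = (1/5)[1*(5)*conj(1) + 1*(2 + exp(-2*I*pi/5) + exp(4*I*pi/5) + exp(2*I*pi/5))*conj(exp(4*I*pi/5)) + 1*(2 + exp(-2*I*pi/5) + exp(-4*I*pi/5) + exp(4*I*pi/5))*conj(exp(-2*I*pi/5)) + 1*(2 + exp(-4*I*pi/5) + exp(4*I*pi/5) + exp(2*I*pi/5))*conj(exp(2*I*pi/5)) + 1*(2 + exp(-2*I*pi/5) + exp(-4*I*pi/5) + exp(2*I*pi/5))*conj(exp(-4*I*pi/5))]
      = (1/5)[(5) + (1 + 2*exp(-4*I*pi/5) + exp(-2*I*pi/5) + exp(4*I*pi/5)) + (1 + exp(-2*I*pi/5) + exp(-4*I*pi/5) + 2*exp(2*I*pi/5)) + (1 + 2*exp(-2*I*pi/5) + exp(4*I*pi/5) + exp(2*I*pi/5)) + (1 + exp(-4*I*pi/5) + exp(2*I*pi/5) + 2*exp(4*I*pi/5))] = 5/5 = 1
  <chi_rho, chi_3> = (1/5)[1*(5)*conj(1) + 1*(2 + exp(-2*I*pi/5) + exp(4*I*pi/5) + exp(2*I*pi/5))*conj(exp(-4*I*pi/5)) + 1*(2 + exp(-2*I*pi/5) + exp(-4*I*pi/5) + exp(4*I*pi/5))*conj(exp(2*I*pi/5)) + 1*(2 + exp(-4*I*pi/5) + exp(4*I*pi/5) + exp(2*I*pi/5))*conj(exp(-2*I*pi/5)) + 1*(2 + exp(-2*I*pi/5) + exp(-4*I*pi/5) + exp(2*I*pi/5))*conj(exp(4*I*pi/5))]
      = (1/5)[(5) + (exp(-2*I*pi/5) + exp(-4*I*pi/5) + exp(2*I*pi/5) + 2*exp(4*I*pi/5)) + (2*exp(-2*I*pi/5) + exp(-4*I*pi/5) + exp(4*I*pi/5) + exp(2*I*pi/5)) + (exp(-2*I*pi/5) + exp(-4*I*pi/5) + exp(4*I*pi/5) + 2*exp(2*I*pi/5)) + (2*exp(-4*I*pi/5) + exp(-2*I*pi/5) + exp(4*I*pi/5) + exp(2*I*pi/5))] = 0/5 = 0
  <chi_rho, chi_4> = (1/5)[1*(5)*conj(1) + 1*(2 + exp(-2*I*pi/5) + exp(4*I*pi/5) + exp(2*I*pi/5))*conj(exp(-2*I*pi/5)) + 1*(2 + exp(-2*I*pi/5) + exp(-4*I*pi/5) + exp(4*I*pi/5))*conj(exp(-4*I*pi/5)) + 1*(2 + exp(-4*I*pi/5) + exp(4*I*pi/5) + exp(2*I*pi/5))*conj(exp(4*I*pi/5)) + 1*(2 + exp(-2*I*pi/5) + exp(-4*I*pi/5) + exp(2*I*pi/5))*conj(exp(2*I*pi/5))]
      = (1/5)[(5) + (1 + exp(-4*I*pi/5) + exp(4*I*pi/5) + 2*exp(2*I*pi/5)) + (1 + exp(-2*I*pi/5) + exp(2*I*pi/5) + 2*exp(4*I*pi/5)) + (1 + 2*exp(-4*I*pi/5) + exp(-2*I*pi/5) + exp(2*I*pi/5)) + (1 + 2*exp(-2*I*pi/5) + exp(-4*I*pi/5) + exp(4*I*pi/5))] = 5/5 = 1
(Exp terms are combined using exp(i*s)*conj(exp(i*t)) = exp(i*(s-t)), and sums of them are collapsed using the identity that for every m > 1 the m distinct m-th roots of unity sum to 0, e.g. 1 + exp(2*I*pi/3) + exp(-2*I*pi/3) = 0.)
Dimension check: dim(rho) = sum (mult * dim) = 2*1 + 1*1 + 1*1 + 0*1 + 1*1 = 5 = chi_rho(e) = 5.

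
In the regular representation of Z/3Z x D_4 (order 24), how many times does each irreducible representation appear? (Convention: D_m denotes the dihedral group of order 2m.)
Each irreducible V_i of dimension d_i appears with multiplicity d_i, i.e. rho_reg = (direct sum over all irreducibles V_i) d_i V_i. The irreducible dimensions for Z/3Z x D_4 are 1, 1, 1, 1, 1, 1, 1, 1, 1, 1, 1, 1, 2, 2, 2: 12 irreducibles of dimension 1, each with multiplicity 1; 3 irreducibles of dimension 2, each with multiplicity 2. Total dimension 12*1*1 + 3*2*2 = 24 = |G|.

Reasoning: General theorem: in the regular representation of a finite group G, each irreducible appears with multiplicity equal to its dimension. Check: dim(rho_reg) = sum d_i^2 = 1 + 1 + 1 + 1 + 1 + 1 + 1 + 1 + 1 + 1 + 1 + 1 + 4 + 4 + 4 = 24 = |G|.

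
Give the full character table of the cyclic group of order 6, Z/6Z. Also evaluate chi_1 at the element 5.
Character table of Z/6Z (irreps indexed chi_0,...,chi_5 with chi_k(m) = zeta_6^(k*m), zeta_6 = exp(2*pi*i/6)):
  irrep \ class  {0} (size 1)  {1} (size 1)    {2} (size 1)    {3} (size 1)  {4} (size 1)    {5} (size 1)  
  chi_0          1             1               1               1             1               1             
  chi_1          1             exp(I*pi/3)     exp(2*I*pi/3)   -1            exp(-2*I*pi/3)  exp(-I*pi/3)  
  chi_2          1             exp(2*I*pi/3)   exp(-2*I*pi/3)  1             exp(2*I*pi/3)   exp(-2*I*pi/3)
  chi_3          1             -1              1               -1            1               -1            
  chi_4          1             exp(-2*I*pi/3)  exp(2*I*pi/3)   1             exp(-2*I*pi/3)  exp(2*I*pi/3) 
  chi_5          1             exp(-I*pi/3)    exp(-2*I*pi/3)  -1            exp(2*I*pi/3)   exp(I*pi/3)   

Spot check: chi_1(5) = zeta_6^(1*5) = zeta_6^5 = exp(-I*pi/3).

Derivation: Z/6Z is abelian, so all 6 irreducible complex representations are 1-dimensional. They are given by chi_k(m) = zeta_6^(k*m) for k = 0,...,5. Row orthogonality: sum_m chi_k(m) conj(chi_l(m)) = 6 * [k = l].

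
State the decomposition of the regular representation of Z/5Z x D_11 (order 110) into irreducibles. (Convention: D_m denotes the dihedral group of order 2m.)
Each irreducible V_i of dimension d_i appears with multiplicity d_i, i.e. rho_reg = (direct sum over all irreducibles V_i) d_i V_i. The irreducible dimensions for Z/5Z x D_11 are 1, 1, 1, 1, 1, 1, 1, 1, 1, 1, 2, 2, 2, 2, 2, 2, 2, 2, 2, 2, 2, 2, 2, 2, 2, 2, 2, 2, 2, 2, 2, 2, 2, 2, 2: 10 irreducibles of dimension 1, each with multiplicity 1; 25 irreducibles of dimension 2, each with multiplicity 2. Total dimension 10*1*1 + 25*2*2 = 110 = |G|.

Solution. General theorem: in the regular representation of a finite group G, each irreducible appears with multiplicity equal to its dimension. Check: dim(rho_reg) = sum d_i^2 = 1 + 1 + 1 + 1 + 1 + 1 + 1 + 1 + 1 + 1 + 4 + 4 + 4 + 4 + 4 + 4 + 4 + 4 + 4 + 4 + 4 + 4 + 4 + 4 + 4 + 4 + 4 + 4 + 4 + 4 + 4 + 4 + 4 + 4 + 4 = 110 = |G|.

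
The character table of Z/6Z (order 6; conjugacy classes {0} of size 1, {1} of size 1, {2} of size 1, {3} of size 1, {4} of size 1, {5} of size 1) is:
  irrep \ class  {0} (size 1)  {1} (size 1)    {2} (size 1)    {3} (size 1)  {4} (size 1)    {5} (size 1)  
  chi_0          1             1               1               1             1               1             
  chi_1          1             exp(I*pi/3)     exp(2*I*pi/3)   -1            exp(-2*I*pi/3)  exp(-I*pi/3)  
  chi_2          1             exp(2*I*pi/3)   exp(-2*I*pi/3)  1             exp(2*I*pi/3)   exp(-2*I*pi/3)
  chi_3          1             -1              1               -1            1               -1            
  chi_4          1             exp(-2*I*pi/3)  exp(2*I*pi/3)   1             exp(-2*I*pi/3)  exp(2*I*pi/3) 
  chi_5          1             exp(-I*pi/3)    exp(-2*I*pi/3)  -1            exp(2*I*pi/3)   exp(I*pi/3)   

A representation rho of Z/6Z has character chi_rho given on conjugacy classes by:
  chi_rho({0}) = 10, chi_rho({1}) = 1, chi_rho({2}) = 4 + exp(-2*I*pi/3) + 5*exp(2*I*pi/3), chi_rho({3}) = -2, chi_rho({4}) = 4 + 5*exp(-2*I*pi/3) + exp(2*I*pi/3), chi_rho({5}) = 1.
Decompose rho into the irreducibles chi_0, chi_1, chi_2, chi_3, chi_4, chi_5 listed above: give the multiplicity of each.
Multiplicities: chi_0: 2, chi_1: 3, chi_2: 0, chi_3: 2, chi_4: 2, chi_5: 1.

Details: Use <chi_rho, chi> = (1/|G|) sum_C |C| * chi_rho(C) * conj(chi(C)) with |G| = 6 for each irreducible chi in the table:
  <chi_rho, chi_0> = (1/6)[1*(10)*conj(1) + 1*(1)*conj(1) + 1*(4 + exp(-2*I*pi/3) + 5*exp(2*I*pi/3))*conj(1) + 1*(-2)*conj(1) + 1*(4 + 5*exp(-2*I*pi/3) + exp(2*I*pi/3))*conj(1) + 1*(1)*conj(1)]
      = (1/6)[(10) + (1) + (4 + exp(-2*I*pi/3) + 5*exp(2*I*pi/3)) + (-2) + (4 + 5*exp(-2*I*pi/3) + exp(2*I*pi/3)) + (1)] = 12/6 = 2
  <chi_rho, chi_1> = (1/6)[1*(10)*conj(1) + 1*(1)*conj(exp(I*pi/3)) + 1*(4 + exp(-2*I*pi/3) + 5*exp(2*I*pi/3))*conj(exp(2*I*pi/3)) + 1*(-2)*conj(-1) + 1*(4 + 5*exp(-2*I*pi/3) + exp(2*I*pi/3))*conj(exp(-2*I*pi/3)) + 1*(1)*conj(exp(-I*pi/3))]
      = (1/6)[(10) + (1 + exp(-2*I*pi/3)) + (5 + 4*exp(-2*I*pi/3) + exp(2*I*pi/3)) + (2) + (5 + exp(-2*I*pi/3) + 4*exp(2*I*pi/3)) + (1 + exp(2*I*pi/3))] = 18/6 = 3
  <chi_rho, chi_2> = (1/6)[1*(10)*conj(1) + 1*(1)*conj(exp(2*I*pi/3)) + 1*(4 + exp(-2*I*pi/3) + 5*exp(2*I*pi/3))*conj(exp(-2*I*pi/3)) + 1*(-2)*conj(1) + 1*(4 + 5*exp(-2*I*pi/3) + exp(2*I*pi/3))*conj(exp(2*I*pi/3)) + 1*(1)*conj(exp(-2*I*pi/3))]
      = (1/6)[(10) + (-1 + 3*exp(-I*pi/3) + 2*exp(2*I*pi/3)) + (1 + 5*exp(-2*I*pi/3) + 4*exp(2*I*pi/3)) + (-2) + (1 + 4*exp(-2*I*pi/3) + 5*exp(2*I*pi/3)) + (-1 + 2*exp(-2*I*pi/3) + 3*exp(I*pi/3))] = 0/6 = 0
  <chi_rho, chi_3> = (1/6)[1*(10)*conj(1) + 1*(1)*conj(-1) + 1*(4 + exp(-2*I*pi/3) + 5*exp(2*I*pi/3))*conj(1) + 1*(-2)*conj(-1) + 1*(4 + 5*exp(-2*I*pi/3) + exp(2*I*pi/3))*conj(1) + 1*(1)*conj(-1)]
      = (1/6)[(10) + (-1) + (4 + exp(-2*I*pi/3) + 5*exp(2*I*pi/3)) + (2) + (4 + 5*exp(-2*I*pi/3) + exp(2*I*pi/3)) + (-1)] = 12/6 = 2
  <chi_rho, chi_4> = (1/6)[1*(10)*conj(1) + 1*(1)*conj(exp(-2*I*pi/3)) + 1*(4 + exp(-2*I*pi/3) + 5*exp(2*I*pi/3))*conj(exp(2*I*pi/3)) + 1*(-2)*conj(1) + 1*(4 + 5*exp(-2*I*pi/3) + exp(2*I*pi/3))*conj(exp(-2*I*pi/3)) + 1*(1)*conj(exp(2*I*pi/3))]
      = (1/6)[(10) + (-1 + exp(I*pi/3)) + (5 + 4*exp(-2*I*pi/3) + exp(2*I*pi/3)) + (-2) + (5 + exp(-2*I*pi/3) + 4*exp(2*I*pi/3)) + (-1 + exp(-I*pi/3))] = 12/6 = 2
  <chi_rho, chi_5> = (1/6)[1*(10)*conj(1) + 1*(1)*conj(exp(-I*pi/3)) + 1*(4 + exp(-2*I*pi/3) + 5*exp(2*I*pi/3))*conj(exp(-2*I*pi/3)) + 1*(-2)*conj(-1) + 1*(4 + 5*exp(-2*I*pi/3) + exp(2*I*pi/3))*conj(exp(2*I*pi/3)) + 1*(1)*conj(exp(I*pi/3))]
      = (1/6)[(10) + (1 + 2*exp(-I*pi/3) + 3*exp(2*I*pi/3)) + (1 + 5*exp(-2*I*pi/3) + 4*exp(2*I*pi/3)) + (2) + (1 + 4*exp(-2*I*pi/3) + 5*exp(2*I*pi/3)) + (1 + 3*exp(-2*I*pi/3) + 2*exp(I*pi/3))] = 6/6 = 1
(Exp terms are combined using exp(i*s)*conj(exp(i*t)) = exp(i*(s-t)), and sums of them are collapsed using the identity that for every m > 1 the m distinct m-th roots of unity sum to 0, e.g. 1 + exp(2*I*pi/3) + exp(-2*I*pi/3) = 0.)
Dimension check: dim(rho) = sum (mult * dim) = 2*1 + 3*1 + 0*1 + 2*1 + 2*1 + 1*1 = 10 = chi_rho(e) = 10.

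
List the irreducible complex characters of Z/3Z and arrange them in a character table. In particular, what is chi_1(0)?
Character table of Z/3Z (irreps indexed chi_0,...,chi_2 with chi_k(m) = zeta_3^(k*m), zeta_3 = exp(2*pi*i/3)):
  irrep \ class  {0} (size 1)  {1} (size 1)    {2} (size 1)  
  chi_0          1             1               1             
  chi_1          1             exp(2*I*pi/3)   exp(-2*I*pi/3)
  chi_2          1             exp(-2*I*pi/3)  exp(2*I*pi/3) 

Spot check: chi_1(0) = zeta_3^(1*0) = zeta_3^0 = 1.

Reasoning: Z/3Z is abelian, so all 3 irreducible complex representations are 1-dimensional. They are given by chi_k(m) = zeta_3^(k*m) for k = 0,...,2. Row orthogonality: sum_m chi_k(m) conj(chi_l(m)) = 3 * [k = l].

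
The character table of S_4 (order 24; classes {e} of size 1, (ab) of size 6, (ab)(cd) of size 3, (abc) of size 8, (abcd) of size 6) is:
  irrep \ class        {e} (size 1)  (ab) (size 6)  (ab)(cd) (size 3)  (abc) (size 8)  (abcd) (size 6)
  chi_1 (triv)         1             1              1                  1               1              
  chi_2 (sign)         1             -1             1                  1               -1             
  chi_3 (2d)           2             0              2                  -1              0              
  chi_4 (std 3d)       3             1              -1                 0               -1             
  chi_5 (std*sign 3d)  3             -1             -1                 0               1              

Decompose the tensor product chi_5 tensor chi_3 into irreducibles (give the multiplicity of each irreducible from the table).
chi_5 tensor chi_3 = chi_4 + chi_5 (all other irreducibles have multiplicity 0).

Details: The character of a tensor product is the pointwise product (chi_5 * chi_3)(C) = chi_5(C) * chi_3(C):
  {e}: (3)*(2), (ab): (-1)*(0), (ab)(cd): (-1)*(2), (abc): (0)*(-1), (abcd): (1)*(0)
so (chi_5 * chi_3) takes values
  {e} -> 6, (ab) -> 0, (ab)(cd) -> -2, (abc) -> 0, (abcd) -> 0.
Now take the inner product of this character with each irreducible chi from the table, <chi_5*chi_3, chi> = (1/24) sum_C |C| (chi_5*chi_3)(C) conj(chi(C)):
  <chi_5*chi_3, chi_1> = (1/24)[1*(6)*conj(1) + 6*(0)*conj(1) + 3*(-2)*conj(1) + 8*(0)*conj(1) + 6*(0)*conj(1)]
      = (1/24)[(6) + (0) + (-6) + (0) + (0)] = 0/24 = 0
  <chi_5*chi_3, chi_2> = (1/24)[1*(6)*conj(1) + 6*(0)*conj(-1) + 3*(-2)*conj(1) + 8*(0)*conj(1) + 6*(0)*conj(-1)]
      = (1/24)[(6) + (0) + (-6) + (0) + (0)] = 0/24 = 0
  <chi_5*chi_3, chi_3> = (1/24)[1*(6)*conj(2) + 6*(0)*conj(0) + 3*(-2)*conj(2) + 8*(0)*conj(-1) + 6*(0)*conj(0)]
      = (1/24)[(12) + (0) + (-12) + (0) + (0)] = 0/24 = 0
  <chi_5*chi_3, chi_4> = (1/24)[1*(6)*conj(3) + 6*(0)*conj(1) + 3*(-2)*conj(-1) + 8*(0)*conj(0) + 6*(0)*conj(-1)]
      = (1/24)[(18) + (0) + (6) + (0) + (0)] = 24/24 = 1
  <chi_5*chi_3, chi_5> = (1/24)[1*(6)*conj(3) + 6*(0)*conj(-1) + 3*(-2)*conj(-1) + 8*(0)*conj(0) + 6*(0)*conj(1)]
      = (1/24)[(18) + (0) + (6) + (0) + (0)] = 24/24 = 1
Hence the multiplicities are chi_4: 1, chi_5: 1. Dimension check: dim(chi_5)*dim(chi_3) = 3*2 = 6 and sum (mult * dim) = 1*3 + 1*3 = 6.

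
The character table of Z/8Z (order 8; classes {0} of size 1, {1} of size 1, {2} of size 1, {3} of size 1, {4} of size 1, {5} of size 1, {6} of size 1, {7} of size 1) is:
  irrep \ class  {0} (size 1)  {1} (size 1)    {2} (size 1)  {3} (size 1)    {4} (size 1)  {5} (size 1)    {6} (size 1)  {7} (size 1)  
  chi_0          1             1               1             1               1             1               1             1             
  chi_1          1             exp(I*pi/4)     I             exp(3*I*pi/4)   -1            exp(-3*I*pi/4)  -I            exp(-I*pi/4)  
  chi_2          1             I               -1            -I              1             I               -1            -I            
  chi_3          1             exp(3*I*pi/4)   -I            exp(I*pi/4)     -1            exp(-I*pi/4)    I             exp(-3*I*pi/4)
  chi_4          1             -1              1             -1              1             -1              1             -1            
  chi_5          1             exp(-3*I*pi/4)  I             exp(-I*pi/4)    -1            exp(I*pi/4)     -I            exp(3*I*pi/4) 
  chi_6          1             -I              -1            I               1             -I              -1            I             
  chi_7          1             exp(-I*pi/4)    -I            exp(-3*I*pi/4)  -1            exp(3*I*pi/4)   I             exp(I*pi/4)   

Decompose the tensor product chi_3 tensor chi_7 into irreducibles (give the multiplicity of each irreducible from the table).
chi_3 tensor chi_7 = chi_2 (all other irreducibles have multiplicity 0).

Solution. The character of a tensor product is the pointwise product (chi_3 * chi_7)(C) = chi_3(C) * chi_7(C):
  {0}: (1)*(1), {1}: (exp(3*I*pi/4))*(exp(-I*pi/4)), {2}: (-I)*(-I), {3}: (exp(I*pi/4))*(exp(-3*I*pi/4)), {4}: (-1)*(-1), {5}: (exp(-I*pi/4))*(exp(3*I*pi/4)), {6}: (I)*(I), {7}: (exp(-3*I*pi/4))*(exp(I*pi/4))
so (chi_3 * chi_7) takes values
  {0} -> 1, {1} -> I, {2} -> -1, {3} -> -I, {4} -> 1, {5} -> I, {6} -> -1, {7} -> -I.
Now take the inner product of this character with each irreducible chi from the table, <chi_3*chi_7, chi> = (1/8) sum_C |C| (chi_3*chi_7)(C) conj(chi(C)):
  <chi_3*chi_7, chi_0> = (1/8)[1*(1)*conj(1) + 1*(I)*conj(1) + 1*(-1)*conj(1) + 1*(-I)*conj(1) + 1*(1)*conj(1) + 1*(I)*conj(1) + 1*(-1)*conj(1) + 1*(-I)*conj(1)]
      = (1/8)[(1) + (I) + (-1) + (-I) + (1) + (I) + (-1) + (-I)] = 0/8 = 0
  <chi_3*chi_7, chi_1> = (1/8)[1*(1)*conj(1) + 1*(I)*conj(exp(I*pi/4)) + 1*(-1)*conj(I) + 1*(-I)*conj(exp(3*I*pi/4)) + 1*(1)*conj(-1) + 1*(I)*conj(exp(-3*I*pi/4)) + 1*(-1)*conj(-I) + 1*(-I)*conj(exp(-I*pi/4))]
      = (1/8)[(1) + (exp(I*pi/4)) + (I) + (-exp(-I*pi/4)) + (-1) + (exp(-3*I*pi/4)) + (-I) + (-exp(3*I*pi/4))] = 0/8 = 0
  <chi_3*chi_7, chi_2> = (1/8)[1*(1)*conj(1) + 1*(I)*conj(I) + 1*(-1)*conj(-1) + 1*(-I)*conj(-I) + 1*(1)*conj(1) + 1*(I)*conj(I) + 1*(-1)*conj(-1) + 1*(-I)*conj(-I)]
      = (1/8)[(1) + (1) + (1) + (1) + (1) + (1) + (1) + (1)] = 8/8 = 1
  <chi_3*chi_7, chi_3> = (1/8)[1*(1)*conj(1) + 1*(I)*conj(exp(3*I*pi/4)) + 1*(-1)*conj(-I) + 1*(-I)*conj(exp(I*pi/4)) + 1*(1)*conj(-1) + 1*(I)*conj(exp(-I*pi/4)) + 1*(-1)*conj(I) + 1*(-I)*conj(exp(-3*I*pi/4))]
      = (1/8)[(1) + (exp(-I*pi/4)) + (-I) + (-exp(I*pi/4)) + (-1) + (exp(3*I*pi/4)) + (I) + (-exp(-3*I*pi/4))] = 0/8 = 0
  <chi_3*chi_7, chi_4> = (1/8)[1*(1)*conj(1) + 1*(I)*conj(-1) + 1*(-1)*conj(1) + 1*(-I)*conj(-1) + 1*(1)*conj(1) + 1*(I)*conj(-1) + 1*(-1)*conj(1) + 1*(-I)*conj(-1)]
      = (1/8)[(1) + (-I) + (-1) + (I) + (1) + (-I) + (-1) + (I)] = 0/8 = 0
  <chi_3*chi_7, chi_5> = (1/8)[1*(1)*conj(1) + 1*(I)*conj(exp(-3*I*pi/4)) + 1*(-1)*conj(I) + 1*(-I)*conj(exp(-I*pi/4)) + 1*(1)*conj(-1) + 1*(I)*conj(exp(I*pi/4)) + 1*(-1)*conj(-I) + 1*(-I)*conj(exp(3*I*pi/4))]
      = (1/8)[(1) + (exp(-3*I*pi/4)) + (I) + (-exp(3*I*pi/4)) + (-1) + (exp(I*pi/4)) + (-I) + (-exp(-I*pi/4))] = 0/8 = 0
  <chi_3*chi_7, chi_6> = (1/8)[1*(1)*conj(1) + 1*(I)*conj(-I) + 1*(-1)*conj(-1) + 1*(-I)*conj(I) + 1*(1)*conj(1) + 1*(I)*conj(-I) + 1*(-1)*conj(-1) + 1*(-I)*conj(I)]
      = (1/8)[(1) + (-1) + (1) + (-1) + (1) + (-1) + (1) + (-1)] = 0/8 = 0
  <chi_3*chi_7, chi_7> = (1/8)[1*(1)*conj(1) + 1*(I)*conj(exp(-I*pi/4)) + 1*(-1)*conj(-I) + 1*(-I)*conj(exp(-3*I*pi/4)) + 1*(1)*conj(-1) + 1*(I)*conj(exp(3*I*pi/4)) + 1*(-1)*conj(I) + 1*(-I)*conj(exp(I*pi/4))]
      = (1/8)[(1) + (exp(3*I*pi/4)) + (-I) + (-exp(-3*I*pi/4)) + (-1) + (exp(-I*pi/4)) + (I) + (-exp(I*pi/4))] = 0/8 = 0
(Exp terms are combined using exp(i*s)*conj(exp(i*t)) = exp(i*(s-t)), and sums of them are collapsed using the identity that for every m > 1 the m distinct m-th roots of unity sum to 0, e.g. 1 + exp(2*I*pi/3) + exp(-2*I*pi/3) = 0.)
Hence the multiplicities are chi_2: 1. Dimension check: dim(chi_3)*dim(chi_7) = 1*1 = 1 and sum (mult * dim) = 1*1 = 1.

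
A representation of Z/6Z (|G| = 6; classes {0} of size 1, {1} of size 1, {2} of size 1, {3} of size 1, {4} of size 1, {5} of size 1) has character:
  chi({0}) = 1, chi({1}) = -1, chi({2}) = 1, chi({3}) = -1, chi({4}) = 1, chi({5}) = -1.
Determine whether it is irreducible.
Irreducible: <chi, chi> = 1.

Argument: <chi, chi> = (1/|G|) sum_C |C| * |chi(C)|^2 = (1/6)[1*|1|^2 + 1*|-1|^2 + 1*|1|^2 + 1*|-1|^2 + 1*|1|^2 + 1*|-1|^2]
  = (1/6)[(1) + (1) + (1) + (1) + (1) + (1)] = 6/6 = 1.
(Exp terms are combined using exp(i*s)*conj(exp(i*t)) = exp(i*(s-t)), and sums of them are collapsed using the identity that for every m > 1 the m distinct m-th roots of unity sum to 0, e.g. 1 + exp(2*I*pi/3) + exp(-2*I*pi/3) = 0.)
A character is irreducible iff <chi, chi> = 1, so this representation is irreducible.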